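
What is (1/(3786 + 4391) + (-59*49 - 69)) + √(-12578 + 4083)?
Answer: -24203919/8177 + I*√8495 ≈ -2960.0 + 92.168*I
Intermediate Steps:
(1/(3786 + 4391) + (-59*49 - 69)) + √(-12578 + 4083) = (1/8177 + (-2891 - 69)) + √(-8495) = (1/8177 - 2960) + I*√8495 = -24203919/8177 + I*√8495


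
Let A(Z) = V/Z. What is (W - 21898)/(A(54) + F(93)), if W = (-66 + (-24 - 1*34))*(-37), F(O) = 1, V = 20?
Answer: -467370/37 ≈ -12632.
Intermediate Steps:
W = 4588 (W = (-66 + (-24 - 34))*(-37) = (-66 - 58)*(-37) = -124*(-37) = 4588)
A(Z) = 20/Z
(W - 21898)/(A(54) + F(93)) = (4588 - 21898)/(20/54 + 1) = -17310/(20*(1/54) + 1) = -17310/(10/27 + 1) = -17310/37/27 = -17310*27/37 = -467370/37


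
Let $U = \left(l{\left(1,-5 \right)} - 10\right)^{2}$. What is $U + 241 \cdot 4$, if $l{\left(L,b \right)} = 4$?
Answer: $1000$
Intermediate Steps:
$U = 36$ ($U = \left(4 - 10\right)^{2} = \left(-6\right)^{2} = 36$)
$U + 241 \cdot 4 = 36 + 241 \cdot 4 = 36 + 964 = 1000$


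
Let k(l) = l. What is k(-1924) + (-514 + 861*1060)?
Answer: 910222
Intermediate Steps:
k(-1924) + (-514 + 861*1060) = -1924 + (-514 + 861*1060) = -1924 + (-514 + 912660) = -1924 + 912146 = 910222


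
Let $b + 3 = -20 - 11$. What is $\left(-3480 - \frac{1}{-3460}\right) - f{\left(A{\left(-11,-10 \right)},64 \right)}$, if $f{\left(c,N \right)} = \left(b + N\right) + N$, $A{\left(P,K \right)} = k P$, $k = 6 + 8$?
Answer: $- \frac{12366039}{3460} \approx -3574.0$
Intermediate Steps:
$k = 14$
$b = -34$ ($b = -3 - 31 = -34$)
$A{\left(P,K \right)} = 14 P$
$f{\left(c,N \right)} = -34 + 2 N$ ($f{\left(c,N \right)} = \left(-34 + N\right) + N = -34 + 2 N$)
$\left(-3480 - \frac{1}{-3460}\right) - f{\left(A{\left(-11,-10 \right)},64 \right)} = \left(-3480 - \frac{1}{-3460}\right) - \left(-34 + 2 \cdot 64\right) = \left(-3480 - - \frac{1}{3460}\right) - \left(-34 + 128\right) = \left(-3480 + \frac{1}{3460}\right) - 94 = - \frac{12040799}{3460} - 94 = - \frac{12366039}{3460}$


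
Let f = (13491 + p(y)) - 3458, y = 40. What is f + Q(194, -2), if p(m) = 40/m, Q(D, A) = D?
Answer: 10228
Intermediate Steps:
f = 10034 (f = (13491 + 40/40) - 3458 = (13491 + 40*(1/40)) - 3458 = (13491 + 1) - 3458 = 13492 - 3458 = 10034)
f + Q(194, -2) = 10034 + 194 = 10228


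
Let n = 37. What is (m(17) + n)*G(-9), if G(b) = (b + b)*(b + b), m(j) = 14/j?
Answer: 208332/17 ≈ 12255.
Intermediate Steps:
G(b) = 4*b**2 (G(b) = (2*b)*(2*b) = 4*b**2)
(m(17) + n)*G(-9) = (14/17 + 37)*(4*(-9)**2) = (14*(1/17) + 37)*(4*81) = (14/17 + 37)*324 = (643/17)*324 = 208332/17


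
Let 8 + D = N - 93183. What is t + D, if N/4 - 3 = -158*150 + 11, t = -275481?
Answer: -463416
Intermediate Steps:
N = -94744 (N = 12 + 4*(-158*150 + 11) = 12 + 4*(-23700 + 11) = 12 + 4*(-23689) = 12 - 94756 = -94744)
D = -187935 (D = -8 + (-94744 - 93183) = -8 - 187927 = -187935)
t + D = -275481 - 187935 = -463416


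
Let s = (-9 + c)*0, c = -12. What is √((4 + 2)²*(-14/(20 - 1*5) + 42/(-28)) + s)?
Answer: I*√2190/5 ≈ 9.3595*I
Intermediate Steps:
s = 0 (s = (-9 - 12)*0 = -21*0 = 0)
√((4 + 2)²*(-14/(20 - 1*5) + 42/(-28)) + s) = √((4 + 2)²*(-14/(20 - 1*5) + 42/(-28)) + 0) = √(6²*(-14/(20 - 5) + 42*(-1/28)) + 0) = √(36*(-14/15 - 3/2) + 0) = √(36*(-73/30) + 0) = √(-438/5 + 0) = √(-438/5) = I*√2190/5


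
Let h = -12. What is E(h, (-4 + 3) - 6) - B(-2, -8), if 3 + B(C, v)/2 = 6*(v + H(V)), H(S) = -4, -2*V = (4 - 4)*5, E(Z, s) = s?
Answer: 143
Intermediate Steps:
V = 0 (V = -(4 - 4)*5/2 = -0*5 = -½*0 = 0)
B(C, v) = -54 + 12*v (B(C, v) = -6 + 2*(6*(v - 4)) = -6 + 2*(6*(-4 + v)) = -6 + 2*(-24 + 6*v) = -6 + (-48 + 12*v) = -54 + 12*v)
E(h, (-4 + 3) - 6) - B(-2, -8) = ((-4 + 3) - 6) - (-54 + 12*(-8)) = (-1 - 6) - (-54 - 96) = -7 - 1*(-150) = -7 + 150 = 143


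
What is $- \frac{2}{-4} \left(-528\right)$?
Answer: $-264$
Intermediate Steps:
$- \frac{2}{-4} \left(-528\right) = \left(-2\right) \left(- \frac{1}{4}\right) \left(-528\right) = \frac{1}{2} \left(-528\right) = -264$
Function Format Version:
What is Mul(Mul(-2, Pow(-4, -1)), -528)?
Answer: -264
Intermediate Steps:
Mul(Mul(-2, Pow(-4, -1)), -528) = Mul(Mul(-2, Rational(-1, 4)), -528) = Mul(Rational(1, 2), -528) = -264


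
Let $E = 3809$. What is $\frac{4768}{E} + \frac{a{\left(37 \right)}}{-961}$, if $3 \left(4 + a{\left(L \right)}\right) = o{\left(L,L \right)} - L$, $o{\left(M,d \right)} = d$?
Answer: $\frac{4597284}{3660449} \approx 1.2559$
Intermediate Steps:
$a{\left(L \right)} = -4$ ($a{\left(L \right)} = -4 + \frac{L - L}{3} = -4 + \frac{1}{3} \cdot 0 = -4 + 0 = -4$)
$\frac{4768}{E} + \frac{a{\left(37 \right)}}{-961} = \frac{4768}{3809} - \frac{4}{-961} = 4768 \cdot \frac{1}{3809} - - \frac{4}{961} = \frac{4768}{3809} + \frac{4}{961} = \frac{4597284}{3660449}$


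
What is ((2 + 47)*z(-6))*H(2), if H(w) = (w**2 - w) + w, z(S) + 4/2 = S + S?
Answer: -2744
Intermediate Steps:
z(S) = -2 + 2*S (z(S) = -2 + (S + S) = -2 + 2*S)
H(w) = w**2
((2 + 47)*z(-6))*H(2) = ((2 + 47)*(-2 + 2*(-6)))*2**2 = (49*(-2 - 12))*4 = (49*(-14))*4 = -686*4 = -2744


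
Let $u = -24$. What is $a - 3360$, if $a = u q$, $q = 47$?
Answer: $-4488$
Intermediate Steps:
$a = -1128$ ($a = \left(-24\right) 47 = -1128$)
$a - 3360 = -1128 - 3360 = -4488$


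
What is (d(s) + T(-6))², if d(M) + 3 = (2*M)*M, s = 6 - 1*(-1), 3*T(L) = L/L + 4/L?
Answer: 732736/81 ≈ 9046.1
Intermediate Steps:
T(L) = ⅓ + 4/(3*L) (T(L) = (L/L + 4/L)/3 = (1 + 4/L)/3 = ⅓ + 4/(3*L))
s = 7 (s = 6 + 1 = 7)
d(M) = -3 + 2*M² (d(M) = -3 + (2*M)*M = -3 + 2*M²)
(d(s) + T(-6))² = ((-3 + 2*7²) + (⅓)*(4 - 6)/(-6))² = ((-3 + 2*49) + (⅓)*(-⅙)*(-2))² = ((-3 + 98) + ⅑)² = (95 + ⅑)² = (856/9)² = 732736/81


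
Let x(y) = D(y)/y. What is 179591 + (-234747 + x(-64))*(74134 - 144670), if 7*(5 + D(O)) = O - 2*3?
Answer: 132466219609/8 ≈ 1.6558e+10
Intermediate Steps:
D(O) = -41/7 + O/7 (D(O) = -5 + (O - 2*3)/7 = -5 + (O - 6)/7 = -5 + (-6 + O)/7 = -5 + (-6/7 + O/7) = -41/7 + O/7)
x(y) = (-41/7 + y/7)/y
179591 + (-234747 + x(-64))*(74134 - 144670) = 179591 + (-234747 + (⅐)*(-41 - 64)/(-64))*(74134 - 144670) = 179591 + (-234747 + (⅐)*(-1/64)*(-105))*(-70536) = 179591 + (-234747 + 15/64)*(-70536) = 179591 - 15023793/64*(-70536) = 179591 + 132464782881/8 = 132466219609/8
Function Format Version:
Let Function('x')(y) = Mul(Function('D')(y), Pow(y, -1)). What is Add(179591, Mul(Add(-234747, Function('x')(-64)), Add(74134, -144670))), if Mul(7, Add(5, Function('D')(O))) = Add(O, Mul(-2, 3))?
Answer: Rational(132466219609, 8) ≈ 1.6558e+10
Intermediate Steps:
Function('D')(O) = Add(Rational(-41, 7), Mul(Rational(1, 7), O)) (Function('D')(O) = Add(-5, Mul(Rational(1, 7), Add(O, Mul(-2, 3)))) = Add(-5, Mul(Rational(1, 7), Add(O, -6))) = Add(-5, Mul(Rational(1, 7), Add(-6, O))) = Add(-5, Add(Rational(-6, 7), Mul(Rational(1, 7), O))) = Add(Rational(-41, 7), Mul(Rational(1, 7), O)))
Function('x')(y) = Mul(Pow(y, -1), Add(Rational(-41, 7), Mul(Rational(1, 7), y))) (Function('x')(y) = Mul(Add(Rational(-41, 7), Mul(Rational(1, 7), y)), Pow(y, -1)) = Mul(Pow(y, -1), Add(Rational(-41, 7), Mul(Rational(1, 7), y))))
Add(179591, Mul(Add(-234747, Function('x')(-64)), Add(74134, -144670))) = Add(179591, Mul(Add(-234747, Mul(Rational(1, 7), Pow(-64, -1), Add(-41, -64))), Add(74134, -144670))) = Add(179591, Mul(Add(-234747, Mul(Rational(1, 7), Rational(-1, 64), -105)), -70536)) = Add(179591, Mul(Add(-234747, Rational(15, 64)), -70536)) = Add(179591, Mul(Rational(-15023793, 64), -70536)) = Add(179591, Rational(132464782881, 8)) = Rational(132466219609, 8)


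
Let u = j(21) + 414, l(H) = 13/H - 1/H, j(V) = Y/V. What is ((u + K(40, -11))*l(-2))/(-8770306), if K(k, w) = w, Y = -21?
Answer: 1206/4385153 ≈ 0.00027502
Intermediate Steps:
j(V) = -21/V
l(H) = 12/H
u = 413 (u = -21/21 + 414 = -21*1/21 + 414 = -1 + 414 = 413)
((u + K(40, -11))*l(-2))/(-8770306) = ((413 - 11)*(12/(-2)))/(-8770306) = (402*(12*(-½)))*(-1/8770306) = (402*(-6))*(-1/8770306) = -2412*(-1/8770306) = 1206/4385153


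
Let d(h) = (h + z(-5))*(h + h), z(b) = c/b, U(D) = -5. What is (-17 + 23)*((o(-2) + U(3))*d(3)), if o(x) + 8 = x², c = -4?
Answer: -6156/5 ≈ -1231.2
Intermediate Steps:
z(b) = -4/b
o(x) = -8 + x²
d(h) = 2*h*(⅘ + h) (d(h) = (h - 4/(-5))*(h + h) = (h - 4*(-⅕))*(2*h) = (h + ⅘)*(2*h) = (⅘ + h)*(2*h) = 2*h*(⅘ + h))
(-17 + 23)*((o(-2) + U(3))*d(3)) = (-17 + 23)*(((-8 + (-2)²) - 5)*((⅖)*3*(4 + 5*3))) = 6*(((-8 + 4) - 5)*((⅖)*3*(4 + 15))) = 6*((-4 - 5)*((⅖)*3*19)) = 6*(-9*114/5) = 6*(-1026/5) = -6156/5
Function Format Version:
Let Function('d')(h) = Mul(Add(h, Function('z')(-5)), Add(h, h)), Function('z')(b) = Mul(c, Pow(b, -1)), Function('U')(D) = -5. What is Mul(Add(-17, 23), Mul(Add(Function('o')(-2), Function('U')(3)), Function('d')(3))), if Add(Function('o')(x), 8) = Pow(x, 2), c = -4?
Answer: Rational(-6156, 5) ≈ -1231.2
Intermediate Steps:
Function('z')(b) = Mul(-4, Pow(b, -1))
Function('o')(x) = Add(-8, Pow(x, 2))
Function('d')(h) = Mul(2, h, Add(Rational(4, 5), h)) (Function('d')(h) = Mul(Add(h, Mul(-4, Pow(-5, -1))), Add(h, h)) = Mul(Add(h, Mul(-4, Rational(-1, 5))), Mul(2, h)) = Mul(Add(h, Rational(4, 5)), Mul(2, h)) = Mul(Add(Rational(4, 5), h), Mul(2, h)) = Mul(2, h, Add(Rational(4, 5), h)))
Mul(Add(-17, 23), Mul(Add(Function('o')(-2), Function('U')(3)), Function('d')(3))) = Mul(Add(-17, 23), Mul(Add(Add(-8, Pow(-2, 2)), -5), Mul(Rational(2, 5), 3, Add(4, Mul(5, 3))))) = Mul(6, Mul(Add(Add(-8, 4), -5), Mul(Rational(2, 5), 3, Add(4, 15)))) = Mul(6, Mul(Add(-4, -5), Mul(Rational(2, 5), 3, 19))) = Mul(6, Mul(-9, Rational(114, 5))) = Mul(6, Rational(-1026, 5)) = Rational(-6156, 5)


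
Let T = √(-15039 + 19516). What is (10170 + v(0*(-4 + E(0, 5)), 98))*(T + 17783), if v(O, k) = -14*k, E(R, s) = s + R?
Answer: 156454834 + 96778*√37 ≈ 1.5704e+8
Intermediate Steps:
E(R, s) = R + s
T = 11*√37 (T = √4477 = 11*√37 ≈ 66.910)
(10170 + v(0*(-4 + E(0, 5)), 98))*(T + 17783) = (10170 - 14*98)*(11*√37 + 17783) = (10170 - 1372)*(17783 + 11*√37) = 8798*(17783 + 11*√37) = 156454834 + 96778*√37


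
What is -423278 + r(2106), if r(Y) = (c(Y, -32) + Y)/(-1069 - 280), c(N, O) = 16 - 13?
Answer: -30052849/71 ≈ -4.2328e+5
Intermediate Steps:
c(N, O) = 3
r(Y) = -3/1349 - Y/1349 (r(Y) = (3 + Y)/(-1069 - 280) = (3 + Y)/(-1349) = (3 + Y)*(-1/1349) = -3/1349 - Y/1349)
-423278 + r(2106) = -423278 + (-3/1349 - 1/1349*2106) = -423278 + (-3/1349 - 2106/1349) = -423278 - 111/71 = -30052849/71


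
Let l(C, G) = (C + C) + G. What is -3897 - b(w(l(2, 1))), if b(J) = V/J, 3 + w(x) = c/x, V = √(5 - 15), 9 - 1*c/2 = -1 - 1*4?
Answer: -3897 - 5*I*√10/13 ≈ -3897.0 - 1.2163*I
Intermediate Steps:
c = 28 (c = 18 - 2*(-1 - 1*4) = 18 - 2*(-1 - 4) = 18 - 2*(-5) = 18 + 10 = 28)
l(C, G) = G + 2*C (l(C, G) = 2*C + G = G + 2*C)
V = I*√10 (V = √(-10) = I*√10 ≈ 3.1623*I)
w(x) = -3 + 28/x
b(J) = I*√10/J (b(J) = (I*√10)/J = I*√10/J)
-3897 - b(w(l(2, 1))) = -3897 - I*√10/(-3 + 28/(1 + 2*2)) = -3897 - I*√10/(-3 + 28/(1 + 4)) = -3897 - I*√10/(-3 + 28/5) = -3897 - I*√10/13/5 = -3897 - I*√10*5/13 = -3897 - 5*I*√10/13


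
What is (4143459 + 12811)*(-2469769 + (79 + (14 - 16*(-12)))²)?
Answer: -9927433770880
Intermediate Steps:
(4143459 + 12811)*(-2469769 + (79 + (14 - 16*(-12)))²) = 4156270*(-2469769 + (79 + (14 + 192))²) = 4156270*(-2469769 + (79 + 206)²) = 4156270*(-2469769 + 285²) = 4156270*(-2469769 + 81225) = 4156270*(-2388544) = -9927433770880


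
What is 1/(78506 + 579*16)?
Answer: 1/87770 ≈ 1.1393e-5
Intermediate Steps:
1/(78506 + 579*16) = 1/(78506 + 9264) = 1/87770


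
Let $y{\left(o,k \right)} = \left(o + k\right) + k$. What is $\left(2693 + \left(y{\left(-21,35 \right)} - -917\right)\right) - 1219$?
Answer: $2440$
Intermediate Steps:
$y{\left(o,k \right)} = o + 2 k$ ($y{\left(o,k \right)} = \left(k + o\right) + k = o + 2 k$)
$\left(2693 + \left(y{\left(-21,35 \right)} - -917\right)\right) - 1219 = \left(2693 + \left(\left(-21 + 2 \cdot 35\right) - -917\right)\right) - 1219 = \left(2693 + \left(\left(-21 + 70\right) + 917\right)\right) - 1219 = \left(2693 + \left(49 + 917\right)\right) - 1219 = \left(2693 + 966\right) - 1219 = 3659 - 1219 = 2440$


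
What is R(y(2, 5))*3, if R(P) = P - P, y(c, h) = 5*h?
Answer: 0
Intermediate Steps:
R(P) = 0
R(y(2, 5))*3 = 0*3 = 0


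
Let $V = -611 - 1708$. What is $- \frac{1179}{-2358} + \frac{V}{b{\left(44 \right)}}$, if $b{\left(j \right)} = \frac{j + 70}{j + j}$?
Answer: $- \frac{68005}{38} \approx -1789.6$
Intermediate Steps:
$V = -2319$ ($V = -611 - 1708 = -2319$)
$b{\left(j \right)} = \frac{70 + j}{2 j}$
$- \frac{1179}{-2358} + \frac{V}{b{\left(44 \right)}} = - \frac{1179}{-2358} - \frac{2319}{\frac{1}{2} \cdot \frac{1}{44} \left(70 + 44\right)} = \left(-1179\right) \left(- \frac{1}{2358}\right) - \frac{2319}{\frac{1}{2} \cdot \frac{1}{44} \cdot 114} = \frac{1}{2} - \frac{2319}{\frac{57}{44}} = \frac{1}{2} - \frac{34012}{19} = - \frac{68005}{38}$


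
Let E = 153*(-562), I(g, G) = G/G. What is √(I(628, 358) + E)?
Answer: I*√85985 ≈ 293.23*I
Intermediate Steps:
I(g, G) = 1
E = -85986
√(I(628, 358) + E) = √(1 - 85986) = √(-85985) = I*√85985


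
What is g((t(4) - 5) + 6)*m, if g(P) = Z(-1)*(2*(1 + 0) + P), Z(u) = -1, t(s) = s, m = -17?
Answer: 119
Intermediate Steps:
g(P) = -2 - P (g(P) = -(2*(1 + 0) + P) = -(2*1 + P) = -(2 + P) = -2 - P)
g((t(4) - 5) + 6)*m = (-2 - ((4 - 5) + 6))*(-17) = (-2 - (-1 + 6))*(-17) = (-2 - 1*5)*(-17) = (-2 - 5)*(-17) = -7*(-17) = 119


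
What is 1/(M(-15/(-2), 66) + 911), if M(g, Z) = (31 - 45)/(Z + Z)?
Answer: 66/60119 ≈ 0.0010978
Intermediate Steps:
M(g, Z) = -7/Z (M(g, Z) = -14*1/(2*Z) = -7/Z)
1/(M(-15/(-2), 66) + 911) = 1/(-7/66 + 911) = 1/(60119/66) = 66/60119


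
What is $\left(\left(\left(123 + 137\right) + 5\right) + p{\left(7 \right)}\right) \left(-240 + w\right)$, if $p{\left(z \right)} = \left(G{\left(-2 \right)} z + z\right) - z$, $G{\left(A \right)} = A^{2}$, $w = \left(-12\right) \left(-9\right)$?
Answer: $-38676$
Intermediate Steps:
$w = 108$
$p{\left(z \right)} = 4 z$ ($p{\left(z \right)} = \left(\left(-2\right)^{2} z + z\right) - z = \left(4 z + z\right) - z = 5 z - z = 4 z$)
$\left(\left(\left(123 + 137\right) + 5\right) + p{\left(7 \right)}\right) \left(-240 + w\right) = \left(\left(\left(123 + 137\right) + 5\right) + 4 \cdot 7\right) \left(-240 + 108\right) = \left(\left(260 + 5\right) + 28\right) \left(-132\right) = \left(265 + 28\right) \left(-132\right) = 293 \left(-132\right) = -38676$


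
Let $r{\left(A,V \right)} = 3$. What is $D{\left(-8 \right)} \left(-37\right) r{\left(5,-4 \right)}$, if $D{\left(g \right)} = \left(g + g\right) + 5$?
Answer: $1221$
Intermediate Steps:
$D{\left(g \right)} = 5 + 2 g$ ($D{\left(g \right)} = 2 g + 5 = 5 + 2 g$)
$D{\left(-8 \right)} \left(-37\right) r{\left(5,-4 \right)} = \left(5 + 2 \left(-8\right)\right) \left(-37\right) 3 = \left(5 - 16\right) \left(-37\right) 3 = \left(-11\right) \left(-37\right) 3 = 407 \cdot 3 = 1221$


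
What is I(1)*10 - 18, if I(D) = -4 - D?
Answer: -68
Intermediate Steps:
I(1)*10 - 18 = (-4 - 1*1)*10 - 18 = (-4 - 1)*10 - 18 = -5*10 - 18 = -50 - 18 = -68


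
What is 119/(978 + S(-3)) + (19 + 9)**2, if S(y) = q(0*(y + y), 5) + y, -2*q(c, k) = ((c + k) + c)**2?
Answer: 215634/275 ≈ 784.12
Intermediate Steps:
q(c, k) = -(k + 2*c)**2/2 (q(c, k) = -((c + k) + c)**2/2 = -(k + 2*c)**2/2)
S(y) = -25/2 + y (S(y) = -(5 + 2*(0*(y + y)))**2/2 + y = -(5 + 2*(0*(2*y)))**2/2 + y = -(5 + 2*0)**2/2 + y = -(5 + 0)**2/2 + y = -1/2*5**2 + y = -1/2*25 + y = -25/2 + y)
119/(978 + S(-3)) + (19 + 9)**2 = 119/(978 + (-25/2 - 3)) + (19 + 9)**2 = 119/(978 - 31/2) + 28**2 = 119/(1925/2) + 784 = (2/1925)*119 + 784 = 34/275 + 784 = 215634/275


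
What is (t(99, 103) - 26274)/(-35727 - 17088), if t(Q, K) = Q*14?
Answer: 8296/17605 ≈ 0.47123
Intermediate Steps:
t(Q, K) = 14*Q
(t(99, 103) - 26274)/(-35727 - 17088) = (14*99 - 26274)/(-35727 - 17088) = (1386 - 26274)/(-52815) = -24888*(-1/52815) = 8296/17605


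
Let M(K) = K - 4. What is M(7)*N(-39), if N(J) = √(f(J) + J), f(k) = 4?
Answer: 3*I*√35 ≈ 17.748*I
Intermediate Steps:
N(J) = √(4 + J)
M(K) = -4 + K
M(7)*N(-39) = (-4 + 7)*√(4 - 39) = 3*√(-35) = 3*(I*√35) = 3*I*√35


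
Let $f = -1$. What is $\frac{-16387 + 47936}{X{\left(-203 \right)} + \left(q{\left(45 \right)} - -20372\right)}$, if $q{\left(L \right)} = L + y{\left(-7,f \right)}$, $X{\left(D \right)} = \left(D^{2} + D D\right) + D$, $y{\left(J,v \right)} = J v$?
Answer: $\frac{31549}{102639} \approx 0.30738$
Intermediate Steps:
$X{\left(D \right)} = D + 2 D^{2}$ ($X{\left(D \right)} = \left(D^{2} + D^{2}\right) + D = 2 D^{2} + D = D + 2 D^{2}$)
$q{\left(L \right)} = 7 + L$ ($q{\left(L \right)} = L - -7 = L + 7 = 7 + L$)
$\frac{-16387 + 47936}{X{\left(-203 \right)} + \left(q{\left(45 \right)} - -20372\right)} = \frac{-16387 + 47936}{- 203 \left(1 + 2 \left(-203\right)\right) + \left(\left(7 + 45\right) - -20372\right)} = \frac{31549}{- 203 \left(1 - 406\right) + \left(52 + 20372\right)} = \frac{31549}{\left(-203\right) \left(-405\right) + 20424} = \frac{31549}{82215 + 20424} = \frac{31549}{102639}$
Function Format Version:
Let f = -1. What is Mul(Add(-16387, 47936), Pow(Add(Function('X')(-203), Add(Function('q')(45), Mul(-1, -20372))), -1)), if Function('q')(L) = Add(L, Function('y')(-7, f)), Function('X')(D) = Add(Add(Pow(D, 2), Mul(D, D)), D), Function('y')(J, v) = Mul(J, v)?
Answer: Rational(31549, 102639) ≈ 0.30738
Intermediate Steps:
Function('X')(D) = Add(D, Mul(2, Pow(D, 2))) (Function('X')(D) = Add(Add(Pow(D, 2), Pow(D, 2)), D) = Add(Mul(2, Pow(D, 2)), D) = Add(D, Mul(2, Pow(D, 2))))
Function('q')(L) = Add(7, L) (Function('q')(L) = Add(L, Mul(-7, -1)) = Add(L, 7) = Add(7, L))
Mul(Add(-16387, 47936), Pow(Add(Function('X')(-203), Add(Function('q')(45), Mul(-1, -20372))), -1)) = Mul(Add(-16387, 47936), Pow(Add(Mul(-203, Add(1, Mul(2, -203))), Add(Add(7, 45), Mul(-1, -20372))), -1)) = Mul(31549, Pow(Add(Mul(-203, Add(1, -406)), Add(52, 20372)), -1)) = Mul(31549, Pow(Add(Mul(-203, -405), 20424), -1)) = Mul(31549, Pow(Add(82215, 20424), -1)) = Mul(31549, Pow(102639, -1)) = Mul(31549, Rational(1, 102639)) = Rational(31549, 102639)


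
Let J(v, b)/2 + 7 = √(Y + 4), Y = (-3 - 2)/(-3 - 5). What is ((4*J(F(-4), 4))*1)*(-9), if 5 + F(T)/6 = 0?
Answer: 504 - 18*√74 ≈ 349.16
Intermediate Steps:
F(T) = -30 (F(T) = -30 + 6*0 = -30 + 0 = -30)
Y = 5/8 (Y = -5/(-8) = -5*(-⅛) = 5/8 ≈ 0.62500)
J(v, b) = -14 + √74/2 (J(v, b) = -14 + 2*√(5/8 + 4) = -14 + 2*√(37/8) = -14 + 2*(√74/4) = -14 + √74/2)
((4*J(F(-4), 4))*1)*(-9) = ((4*(-14 + √74/2))*1)*(-9) = ((-56 + 2*√74)*1)*(-9) = (-56 + 2*√74)*(-9) = 504 - 18*√74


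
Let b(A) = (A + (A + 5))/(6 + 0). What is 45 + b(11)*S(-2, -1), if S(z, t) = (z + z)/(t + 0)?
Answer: 63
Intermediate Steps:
b(A) = 5/6 + A/3 (b(A) = (A + (5 + A))/6 = (5 + 2*A)*(1/6) = 5/6 + A/3)
S(z, t) = 2*z/t (S(z, t) = (2*z)/t = 2*z/t)
45 + b(11)*S(-2, -1) = 45 + (5/6 + (1/3)*11)*(2*(-2)/(-1)) = 45 + (5/6 + 11/3)*(2*(-2)*(-1)) = 45 + (9/2)*4 = 45 + 18 = 63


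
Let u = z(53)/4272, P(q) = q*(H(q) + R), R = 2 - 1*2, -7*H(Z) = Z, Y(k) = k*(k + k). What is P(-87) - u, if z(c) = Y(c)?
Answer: -16187047/14952 ≈ -1082.6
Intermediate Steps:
Y(k) = 2*k² (Y(k) = k*(2*k) = 2*k²)
H(Z) = -Z/7
z(c) = 2*c²
R = 0 (R = 2 - 2 = 0)
P(q) = -q²/7 (P(q) = q*(-q/7 + 0) = q*(-q/7) = -q²/7)
u = 2809/2136 (u = (2*53²)/4272 = (2*2809)*(1/4272) = 5618*(1/4272) = 2809/2136 ≈ 1.3151)
P(-87) - u = -⅐*(-87)² - 1*2809/2136 = -⅐*7569 - 2809/2136 = -7569/7 - 2809/2136 = -16187047/14952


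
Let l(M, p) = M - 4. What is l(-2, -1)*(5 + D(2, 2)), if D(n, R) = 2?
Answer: -42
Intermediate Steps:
l(M, p) = -4 + M
l(-2, -1)*(5 + D(2, 2)) = (-4 - 2)*(5 + 2) = -6*7 = -42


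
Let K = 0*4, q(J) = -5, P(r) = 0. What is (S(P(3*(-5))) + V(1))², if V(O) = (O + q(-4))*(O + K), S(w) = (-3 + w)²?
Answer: 25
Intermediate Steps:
K = 0
V(O) = O*(-5 + O) (V(O) = (O - 5)*(O + 0) = (-5 + O)*O = O*(-5 + O))
(S(P(3*(-5))) + V(1))² = ((-3 + 0)² + 1*(-5 + 1))² = ((-3)² + 1*(-4))² = (9 - 4)² = 5² = 25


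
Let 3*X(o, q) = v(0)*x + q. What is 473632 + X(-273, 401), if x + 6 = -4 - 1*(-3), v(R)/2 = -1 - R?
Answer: 1421311/3 ≈ 4.7377e+5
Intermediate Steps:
v(R) = -2 - 2*R (v(R) = 2*(-1 - R) = -2 - 2*R)
x = -7 (x = -6 + (-4 - 1*(-3)) = -6 + (-4 + 3) = -6 - 1 = -7)
X(o, q) = 14/3 + q/3 (X(o, q) = ((-2 - 2*0)*(-7) + q)/3 = ((-2 + 0)*(-7) + q)/3 = (-2*(-7) + q)/3 = (14 + q)/3 = 14/3 + q/3)
473632 + X(-273, 401) = 473632 + (14/3 + (⅓)*401) = 473632 + (14/3 + 401/3) = 473632 + 415/3 = 1421311/3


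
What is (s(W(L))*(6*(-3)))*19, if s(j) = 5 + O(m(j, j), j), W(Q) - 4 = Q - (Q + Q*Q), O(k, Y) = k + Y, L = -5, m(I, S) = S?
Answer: 12654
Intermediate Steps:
O(k, Y) = Y + k
W(Q) = 4 - Q² (W(Q) = 4 + (Q - (Q + Q*Q)) = 4 + (Q - (Q + Q²)) = 4 + (Q + (-Q - Q²)) = 4 - Q²)
s(j) = 5 + 2*j (s(j) = 5 + (j + j) = 5 + 2*j)
(s(W(L))*(6*(-3)))*19 = ((5 + 2*(4 - 1*(-5)²))*(6*(-3)))*19 = ((5 + 2*(4 - 1*25))*(-18))*19 = ((5 + 2*(4 - 25))*(-18))*19 = ((5 + 2*(-21))*(-18))*19 = ((5 - 42)*(-18))*19 = -37*(-18)*19 = 666*19 = 12654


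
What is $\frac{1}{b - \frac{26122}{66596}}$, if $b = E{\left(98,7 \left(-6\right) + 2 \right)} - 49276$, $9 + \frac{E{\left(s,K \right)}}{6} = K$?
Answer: $- \frac{33298}{1650594921} \approx -2.0173 \cdot 10^{-5}$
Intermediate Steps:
$E{\left(s,K \right)} = -54 + 6 K$
$b = -49570$ ($b = \left(-54 + 6 \left(7 \left(-6\right) + 2\right)\right) - 49276 = \left(-54 + 6 \left(-42 + 2\right)\right) - 49276 = \left(-54 + 6 \left(-40\right)\right) - 49276 = \left(-54 - 240\right) - 49276 = -294 - 49276 = -49570$)
$\frac{1}{b - \frac{26122}{66596}} = \frac{1}{-49570 - \frac{26122}{66596}} = \frac{1}{-49570 - \frac{13061}{33298}} = \frac{1}{- \frac{1650594921}{33298}} = - \frac{33298}{1650594921}$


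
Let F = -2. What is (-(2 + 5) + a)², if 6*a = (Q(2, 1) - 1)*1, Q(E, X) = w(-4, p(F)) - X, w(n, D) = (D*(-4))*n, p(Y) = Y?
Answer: 1444/9 ≈ 160.44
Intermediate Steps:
w(n, D) = -4*D*n (w(n, D) = (-4*D)*n = -4*D*n)
Q(E, X) = -32 - X (Q(E, X) = -4*(-2)*(-4) - X = -32 - X)
a = -17/3 (a = (((-32 - 1*1) - 1)*1)/6 = (((-32 - 1) - 1)*1)/6 = ((-33 - 1)*1)/6 = (-34*1)/6 = (⅙)*(-34) = -17/3 ≈ -5.6667)
(-(2 + 5) + a)² = (-(2 + 5) - 17/3)² = (-1*7 - 17/3)² = (-7 - 17/3)² = (-38/3)² = 1444/9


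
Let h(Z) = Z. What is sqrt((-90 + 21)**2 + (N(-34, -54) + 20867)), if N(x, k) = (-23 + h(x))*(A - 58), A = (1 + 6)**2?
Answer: sqrt(26141) ≈ 161.68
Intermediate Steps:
A = 49 (A = 7**2 = 49)
N(x, k) = 207 - 9*x (N(x, k) = (-23 + x)*(49 - 58) = (-23 + x)*(-9) = 207 - 9*x)
sqrt((-90 + 21)**2 + (N(-34, -54) + 20867)) = sqrt((-90 + 21)**2 + ((207 - 9*(-34)) + 20867)) = sqrt((-69)**2 + ((207 + 306) + 20867)) = sqrt(4761 + (513 + 20867)) = sqrt(4761 + 21380) = sqrt(26141)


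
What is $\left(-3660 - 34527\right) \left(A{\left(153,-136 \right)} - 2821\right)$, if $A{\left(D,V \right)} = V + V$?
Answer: $118112391$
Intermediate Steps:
$A{\left(D,V \right)} = 2 V$
$\left(-3660 - 34527\right) \left(A{\left(153,-136 \right)} - 2821\right) = \left(-3660 - 34527\right) \left(2 \left(-136\right) - 2821\right) = - 38187 \left(-272 - 2821\right) = \left(-38187\right) \left(-3093\right) = 118112391$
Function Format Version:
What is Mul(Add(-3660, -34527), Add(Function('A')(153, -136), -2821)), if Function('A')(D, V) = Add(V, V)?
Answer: 118112391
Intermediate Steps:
Function('A')(D, V) = Mul(2, V)
Mul(Add(-3660, -34527), Add(Function('A')(153, -136), -2821)) = Mul(Add(-3660, -34527), Add(Mul(2, -136), -2821)) = Mul(-38187, Add(-272, -2821)) = Mul(-38187, -3093) = 118112391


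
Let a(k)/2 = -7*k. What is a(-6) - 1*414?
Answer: -330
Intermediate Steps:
a(k) = -14*k (a(k) = 2*(-7*k) = -14*k)
a(-6) - 1*414 = -14*(-6) - 1*414 = 84 - 414 = -330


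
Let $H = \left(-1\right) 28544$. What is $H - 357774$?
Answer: $-386318$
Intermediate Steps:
$H = -28544$
$H - 357774 = -28544 - 357774 = -386318$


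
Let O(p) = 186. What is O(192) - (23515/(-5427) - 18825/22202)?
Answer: 23035430549/120490254 ≈ 191.18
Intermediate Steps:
O(192) - (23515/(-5427) - 18825/22202) = 186 - (23515/(-5427) - 18825/22202) = 186 - (23515*(-1/5427) - 18825*1/22202) = 186 - (-23515/5427 - 18825/22202) = 186 - 1*(-624243305/120490254) = 186 + 624243305/120490254 = 23035430549/120490254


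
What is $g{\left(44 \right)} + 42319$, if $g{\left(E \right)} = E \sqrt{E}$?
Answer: $42319 + 88 \sqrt{11} \approx 42611.0$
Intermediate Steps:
$g{\left(E \right)} = E^{\frac{3}{2}}$
$g{\left(44 \right)} + 42319 = 44^{\frac{3}{2}} + 42319 = 88 \sqrt{11} + 42319 = 42319 + 88 \sqrt{11}$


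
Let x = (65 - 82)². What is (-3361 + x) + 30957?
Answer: 27885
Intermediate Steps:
x = 289 (x = (-17)² = 289)
(-3361 + x) + 30957 = (-3361 + 289) + 30957 = -3072 + 30957 = 27885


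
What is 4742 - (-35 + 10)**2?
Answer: 4117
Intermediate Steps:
4742 - (-35 + 10)**2 = 4742 - 1*(-25)**2 = 4742 - 1*625 = 4742 - 625 = 4117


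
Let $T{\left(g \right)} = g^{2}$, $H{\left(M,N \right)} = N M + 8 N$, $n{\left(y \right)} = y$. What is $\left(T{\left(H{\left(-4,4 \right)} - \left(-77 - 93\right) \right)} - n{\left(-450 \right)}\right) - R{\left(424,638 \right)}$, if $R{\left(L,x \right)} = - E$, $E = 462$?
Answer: $35508$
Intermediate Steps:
$H{\left(M,N \right)} = 8 N + M N$ ($H{\left(M,N \right)} = M N + 8 N = 8 N + M N$)
$R{\left(L,x \right)} = -462$ ($R{\left(L,x \right)} = \left(-1\right) 462 = -462$)
$\left(T{\left(H{\left(-4,4 \right)} - \left(-77 - 93\right) \right)} - n{\left(-450 \right)}\right) - R{\left(424,638 \right)} = \left(\left(4 \left(8 - 4\right) - \left(-77 - 93\right)\right)^{2} - -450\right) - -462 = \left(\left(4 \cdot 4 - \left(-77 - 93\right)\right)^{2} + 450\right) + 462 = \left(\left(16 - -170\right)^{2} + 450\right) + 462 = \left(\left(16 + 170\right)^{2} + 450\right) + 462 = \left(186^{2} + 450\right) + 462 = \left(34596 + 450\right) + 462 = 35046 + 462 = 35508$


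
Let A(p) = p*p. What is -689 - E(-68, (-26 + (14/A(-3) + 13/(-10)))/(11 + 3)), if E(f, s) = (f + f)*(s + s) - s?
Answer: -71461/60 ≈ -1191.0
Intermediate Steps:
A(p) = p²
E(f, s) = -s + 4*f*s (E(f, s) = (2*f)*(2*s) - s = 4*f*s - s = -s + 4*f*s)
-689 - E(-68, (-26 + (14/A(-3) + 13/(-10)))/(11 + 3)) = -689 - (-26 + (14/((-3)²) + 13/(-10)))/(11 + 3)*(-1 + 4*(-68)) = -689 - (-26 + (14/9 + 13*(-⅒)))/14*(-1 - 272) = -689 - (-26 + (14*(⅑) - 13/10))*(1/14)*(-273) = -689 - (-26 + (14/9 - 13/10))*(1/14)*(-273) = -689 - (-26 + 23/90)*(1/14)*(-273) = -689 - (-2317/90*1/14)*(-273) = -689 - (-331)*(-273)/180 = -689 - 1*30121/60 = -689 - 30121/60 = -71461/60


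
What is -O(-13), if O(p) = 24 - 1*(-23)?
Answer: -47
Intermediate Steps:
O(p) = 47 (O(p) = 24 + 23 = 47)
-O(-13) = -1*47 = -47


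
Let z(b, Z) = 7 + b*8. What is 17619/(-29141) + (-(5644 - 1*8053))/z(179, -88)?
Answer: 6406704/5990557 ≈ 1.0695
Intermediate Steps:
z(b, Z) = 7 + 8*b
17619/(-29141) + (-(5644 - 1*8053))/z(179, -88) = 17619/(-29141) + (-(5644 - 1*8053))/(7 + 8*179) = 17619*(-1/29141) + (-(5644 - 8053))/(7 + 1432) = -2517/4163 - 1*(-2409)/1439 = -2517/4163 + 2409*(1/1439) = -2517/4163 + 2409/1439 = 6406704/5990557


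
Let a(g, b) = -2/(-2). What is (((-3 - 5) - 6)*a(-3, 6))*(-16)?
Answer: 224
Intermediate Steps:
a(g, b) = 1 (a(g, b) = -2*(-½) = 1)
(((-3 - 5) - 6)*a(-3, 6))*(-16) = (((-3 - 5) - 6)*1)*(-16) = ((-8 - 6)*1)*(-16) = -14*1*(-16) = -14*(-16) = 224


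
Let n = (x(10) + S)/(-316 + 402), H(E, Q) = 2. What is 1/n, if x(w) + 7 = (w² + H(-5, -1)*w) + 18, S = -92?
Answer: 86/39 ≈ 2.2051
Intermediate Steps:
x(w) = 11 + w² + 2*w (x(w) = -7 + ((w² + 2*w) + 18) = -7 + (18 + w² + 2*w) = 11 + w² + 2*w)
n = 39/86 (n = ((11 + 10² + 2*10) - 92)/(-316 + 402) = ((11 + 100 + 20) - 92)/86 = (131 - 92)*(1/86) = 39*(1/86) = 39/86 ≈ 0.45349)
1/n = 1/(39/86) = 86/39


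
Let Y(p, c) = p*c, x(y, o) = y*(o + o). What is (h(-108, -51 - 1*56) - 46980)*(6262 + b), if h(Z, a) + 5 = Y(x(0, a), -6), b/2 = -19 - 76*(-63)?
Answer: -742363000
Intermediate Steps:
x(y, o) = 2*o*y (x(y, o) = y*(2*o) = 2*o*y)
b = 9538 (b = 2*(-19 - 76*(-63)) = 2*(-19 + 4788) = 2*4769 = 9538)
Y(p, c) = c*p
h(Z, a) = -5 (h(Z, a) = -5 - 12*a*0 = -5 - 6*0 = -5 + 0 = -5)
(h(-108, -51 - 1*56) - 46980)*(6262 + b) = (-5 - 46980)*(6262 + 9538) = -46985*15800 = -742363000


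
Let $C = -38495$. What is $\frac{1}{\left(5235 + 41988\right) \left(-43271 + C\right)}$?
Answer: $- \frac{1}{3861235818} \approx -2.5898 \cdot 10^{-10}$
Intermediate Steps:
$\frac{1}{\left(5235 + 41988\right) \left(-43271 + C\right)} = \frac{1}{\left(5235 + 41988\right) \left(-43271 - 38495\right)} = \frac{1}{47223 \left(-81766\right)} = \frac{1}{-3861235818} = - \frac{1}{3861235818}$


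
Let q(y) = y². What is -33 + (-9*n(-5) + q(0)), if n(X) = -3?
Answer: -6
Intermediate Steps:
-33 + (-9*n(-5) + q(0)) = -33 + (-9*(-3) + 0²) = -33 + (27 + 0) = -33 + 27 = -6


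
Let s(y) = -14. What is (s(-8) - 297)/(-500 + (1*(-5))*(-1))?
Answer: 311/495 ≈ 0.62828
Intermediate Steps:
(s(-8) - 297)/(-500 + (1*(-5))*(-1)) = (-14 - 297)/(-500 + (1*(-5))*(-1)) = -311/(-500 - 5*(-1)) = -311/(-500 + 5) = -311/(-495) = -311*(-1/495) = 311/495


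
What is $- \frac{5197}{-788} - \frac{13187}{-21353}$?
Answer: $\frac{121362897}{16826164} \approx 7.2127$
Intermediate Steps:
$- \frac{5197}{-788} - \frac{13187}{-21353} = \left(-5197\right) \left(- \frac{1}{788}\right) - - \frac{13187}{21353} = \frac{5197}{788} + \frac{13187}{21353} = \frac{121362897}{16826164}$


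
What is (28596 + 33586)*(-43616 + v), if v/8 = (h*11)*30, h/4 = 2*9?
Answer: 9107424448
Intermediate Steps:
h = 72 (h = 4*(2*9) = 4*18 = 72)
v = 190080 (v = 8*((72*11)*30) = 8*(792*30) = 8*23760 = 190080)
(28596 + 33586)*(-43616 + v) = (28596 + 33586)*(-43616 + 190080) = 62182*146464 = 9107424448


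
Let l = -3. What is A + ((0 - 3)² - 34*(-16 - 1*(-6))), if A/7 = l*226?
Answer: -4397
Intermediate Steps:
A = -4746 (A = 7*(-3*226) = 7*(-678) = -4746)
A + ((0 - 3)² - 34*(-16 - 1*(-6))) = -4746 + ((0 - 3)² - 34*(-16 - 1*(-6))) = -4746 + ((-3)² - 34*(-16 + 6)) = -4746 + (9 - 34*(-10)) = -4746 + (9 + 340) = -4746 + 349 = -4397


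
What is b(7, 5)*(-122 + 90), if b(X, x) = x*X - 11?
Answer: -768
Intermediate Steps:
b(X, x) = -11 + X*x (b(X, x) = X*x - 11 = -11 + X*x)
b(7, 5)*(-122 + 90) = (-11 + 7*5)*(-122 + 90) = (-11 + 35)*(-32) = 24*(-32) = -768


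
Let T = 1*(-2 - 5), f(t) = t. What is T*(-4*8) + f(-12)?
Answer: 212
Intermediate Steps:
T = -7 (T = 1*(-7) = -7)
T*(-4*8) + f(-12) = -(-28)*8 - 12 = -7*(-32) - 12 = 224 - 12 = 212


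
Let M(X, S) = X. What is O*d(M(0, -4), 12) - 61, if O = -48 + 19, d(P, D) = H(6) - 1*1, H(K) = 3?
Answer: -119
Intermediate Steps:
d(P, D) = 2 (d(P, D) = 3 - 1*1 = 3 - 1 = 2)
O = -29
O*d(M(0, -4), 12) - 61 = -29*2 - 61 = -58 - 61 = -119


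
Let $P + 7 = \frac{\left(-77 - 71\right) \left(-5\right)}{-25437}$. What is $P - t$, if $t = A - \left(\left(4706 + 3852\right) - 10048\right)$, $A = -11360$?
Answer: $\frac{250884391}{25437} \approx 9863.0$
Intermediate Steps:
$t = -9870$ ($t = -11360 - \left(\left(4706 + 3852\right) - 10048\right) = -11360 - \left(8558 - 10048\right) = -11360 - -1490 = -11360 + 1490 = -9870$)
$P = - \frac{178799}{25437}$ ($P = -7 + \frac{\left(-77 - 71\right) \left(-5\right)}{-25437} = -7 + \left(-148\right) \left(-5\right) \left(- \frac{1}{25437}\right) = -7 + 740 \left(- \frac{1}{25437}\right) = -7 - \frac{740}{25437} = - \frac{178799}{25437} \approx -7.0291$)
$P - t = - \frac{178799}{25437} - -9870 = - \frac{178799}{25437} + 9870 = \frac{250884391}{25437}$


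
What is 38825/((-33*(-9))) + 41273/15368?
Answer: 608920681/4564296 ≈ 133.41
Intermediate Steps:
38825/((-33*(-9))) + 41273/15368 = 38825/297 + 41273*(1/15368) = 38825*(1/297) + 41273/15368 = 38825/297 + 41273/15368 = 608920681/4564296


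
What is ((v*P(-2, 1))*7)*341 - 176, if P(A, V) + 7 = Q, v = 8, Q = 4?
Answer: -57464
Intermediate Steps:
P(A, V) = -3 (P(A, V) = -7 + 4 = -3)
((v*P(-2, 1))*7)*341 - 176 = ((8*(-3))*7)*341 - 176 = -24*7*341 - 176 = -168*341 - 176 = -57288 - 176 = -57464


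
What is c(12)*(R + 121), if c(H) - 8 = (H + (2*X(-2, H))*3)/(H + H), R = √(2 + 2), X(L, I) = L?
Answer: 984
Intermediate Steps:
R = 2 (R = √4 = 2)
c(H) = 8 + (-12 + H)/(2*H) (c(H) = 8 + (H + (2*(-2))*3)/(H + H) = 8 + (H - 4*3)/((2*H)) = 8 + (H - 12)*(1/(2*H)) = 8 + (-12 + H)*(1/(2*H)) = 8 + (-12 + H)/(2*H))
c(12)*(R + 121) = (17/2 - 6/12)*(2 + 121) = (17/2 - 6*1/12)*123 = (17/2 - ½)*123 = 8*123 = 984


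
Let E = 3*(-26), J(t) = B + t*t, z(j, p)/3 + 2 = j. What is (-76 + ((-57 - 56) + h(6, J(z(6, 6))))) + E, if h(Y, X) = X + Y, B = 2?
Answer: -115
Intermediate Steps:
z(j, p) = -6 + 3*j
J(t) = 2 + t² (J(t) = 2 + t*t = 2 + t²)
E = -78
(-76 + ((-57 - 56) + h(6, J(z(6, 6))))) + E = (-76 + ((-57 - 56) + ((2 + (-6 + 3*6)²) + 6))) - 78 = (-76 + (-113 + ((2 + (-6 + 18)²) + 6))) - 78 = (-76 + (-113 + ((2 + 12²) + 6))) - 78 = (-76 + (-113 + ((2 + 144) + 6))) - 78 = (-76 + (-113 + (146 + 6))) - 78 = (-76 + (-113 + 152)) - 78 = (-76 + 39) - 78 = -37 - 78 = -115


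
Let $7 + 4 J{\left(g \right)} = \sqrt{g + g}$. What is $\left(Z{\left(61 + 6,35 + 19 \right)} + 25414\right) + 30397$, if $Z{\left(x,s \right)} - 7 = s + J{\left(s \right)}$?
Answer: $\frac{223481}{4} + \frac{3 \sqrt{3}}{2} \approx 55873.0$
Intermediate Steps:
$J{\left(g \right)} = - \frac{7}{4} + \frac{\sqrt{2} \sqrt{g}}{4}$ ($J{\left(g \right)} = - \frac{7}{4} + \frac{\sqrt{g + g}}{4} = - \frac{7}{4} + \frac{\sqrt{2 g}}{4} = - \frac{7}{4} + \frac{\sqrt{2} \sqrt{g}}{4}$)
$Z{\left(x,s \right)} = \frac{21}{4} + s + \frac{\sqrt{2} \sqrt{s}}{4}$ ($Z{\left(x,s \right)} = 7 + \left(s + \left(- \frac{7}{4} + \frac{\sqrt{2} \sqrt{s}}{4}\right)\right) = 7 + \left(- \frac{7}{4} + s + \frac{\sqrt{2} \sqrt{s}}{4}\right) = \frac{21}{4} + s + \frac{\sqrt{2} \sqrt{s}}{4}$)
$\left(Z{\left(61 + 6,35 + 19 \right)} + 25414\right) + 30397 = \left(\left(\frac{21}{4} + \left(35 + 19\right) + \frac{\sqrt{2} \sqrt{35 + 19}}{4}\right) + 25414\right) + 30397 = \left(\left(\frac{21}{4} + 54 + \frac{\sqrt{2} \sqrt{54}}{4}\right) + 25414\right) + 30397 = \left(\left(\frac{21}{4} + 54 + \frac{\sqrt{2} \cdot 3 \sqrt{6}}{4}\right) + 25414\right) + 30397 = \left(\left(\frac{21}{4} + 54 + \frac{3 \sqrt{3}}{2}\right) + 25414\right) + 30397 = \left(\left(\frac{237}{4} + \frac{3 \sqrt{3}}{2}\right) + 25414\right) + 30397 = \left(\frac{101893}{4} + \frac{3 \sqrt{3}}{2}\right) + 30397 = \frac{223481}{4} + \frac{3 \sqrt{3}}{2}$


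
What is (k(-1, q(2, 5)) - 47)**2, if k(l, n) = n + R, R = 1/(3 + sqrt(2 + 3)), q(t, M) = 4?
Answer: (169 + sqrt(5))**2/16 ≈ 1832.6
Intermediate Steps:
R = 1/(3 + sqrt(5)) ≈ 0.19098
k(l, n) = 3/4 + n - sqrt(5)/4 (k(l, n) = n + (3/4 - sqrt(5)/4) = 3/4 + n - sqrt(5)/4)
(k(-1, q(2, 5)) - 47)**2 = ((3/4 + 4 - sqrt(5)/4) - 47)**2 = ((19/4 - sqrt(5)/4) - 47)**2 = (-169/4 - sqrt(5)/4)**2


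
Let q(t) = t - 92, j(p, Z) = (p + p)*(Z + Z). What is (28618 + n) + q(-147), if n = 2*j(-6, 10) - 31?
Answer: 27868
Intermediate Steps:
j(p, Z) = 4*Z*p (j(p, Z) = (2*p)*(2*Z) = 4*Z*p)
q(t) = -92 + t
n = -511 (n = 2*(4*10*(-6)) - 31 = 2*(-240) - 31 = -480 - 31 = -511)
(28618 + n) + q(-147) = (28618 - 511) + (-92 - 147) = 28107 - 239 = 27868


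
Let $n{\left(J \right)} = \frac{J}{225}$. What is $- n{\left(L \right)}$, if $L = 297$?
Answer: $- \frac{33}{25} \approx -1.32$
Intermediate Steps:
$n{\left(J \right)} = \frac{J}{225}$ ($n{\left(J \right)} = J \frac{1}{225} = \frac{J}{225}$)
$- n{\left(L \right)} = - \frac{297}{225} = \left(-1\right) \frac{33}{25} = - \frac{33}{25}$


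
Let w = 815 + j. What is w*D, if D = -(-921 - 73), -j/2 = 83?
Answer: 645106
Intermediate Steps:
j = -166 (j = -2*83 = -166)
w = 649 (w = 815 - 166 = 649)
D = 994 (D = -1*(-994) = 994)
w*D = 649*994 = 645106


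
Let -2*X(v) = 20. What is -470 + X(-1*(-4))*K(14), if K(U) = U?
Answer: -610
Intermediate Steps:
X(v) = -10 (X(v) = -1/2*20 = -10)
-470 + X(-1*(-4))*K(14) = -470 - 10*14 = -470 - 140 = -610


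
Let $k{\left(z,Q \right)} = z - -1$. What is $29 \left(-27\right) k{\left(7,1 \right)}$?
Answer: $-6264$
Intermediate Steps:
$k{\left(z,Q \right)} = 1 + z$ ($k{\left(z,Q \right)} = z + 1 = 1 + z$)
$29 \left(-27\right) k{\left(7,1 \right)} = 29 \left(-27\right) \left(1 + 7\right) = \left(-783\right) 8 = -6264$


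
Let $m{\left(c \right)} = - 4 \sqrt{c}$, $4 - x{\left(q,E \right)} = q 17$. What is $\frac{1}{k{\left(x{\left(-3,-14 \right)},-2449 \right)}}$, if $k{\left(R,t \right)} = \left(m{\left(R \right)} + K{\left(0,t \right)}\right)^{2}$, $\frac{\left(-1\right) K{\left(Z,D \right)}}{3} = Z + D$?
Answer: $\frac{1}{\left(7347 - 4 \sqrt{55}\right)^{2}} \approx 1.8676 \cdot 10^{-8}$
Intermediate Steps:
$K{\left(Z,D \right)} = - 3 D - 3 Z$ ($K{\left(Z,D \right)} = - 3 \left(Z + D\right) = - 3 \left(D + Z\right) = - 3 D - 3 Z$)
$x{\left(q,E \right)} = 4 - 17 q$ ($x{\left(q,E \right)} = 4 - q 17 = 4 - 17 q$)
$k{\left(R,t \right)} = \left(- 4 \sqrt{R} - 3 t\right)^{2}$
$\frac{1}{k{\left(x{\left(-3,-14 \right)},-2449 \right)}} = \frac{1}{\left(3 \left(-2449\right) + 4 \sqrt{4 - -51}\right)^{2}} = \frac{1}{\left(-7347 + 4 \sqrt{4 + 51}\right)^{2}} = \frac{1}{\left(-7347 + 4 \sqrt{55}\right)^{2}}$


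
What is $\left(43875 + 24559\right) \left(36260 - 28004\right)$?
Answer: $564991104$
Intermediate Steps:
$\left(43875 + 24559\right) \left(36260 - 28004\right) = 68434 \cdot 8256 = 564991104$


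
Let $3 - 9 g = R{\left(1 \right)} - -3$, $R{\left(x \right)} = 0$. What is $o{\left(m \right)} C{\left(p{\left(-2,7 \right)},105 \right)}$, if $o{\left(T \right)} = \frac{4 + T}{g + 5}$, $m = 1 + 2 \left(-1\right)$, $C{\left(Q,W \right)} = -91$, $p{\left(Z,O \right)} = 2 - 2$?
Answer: $- \frac{273}{5} \approx -54.6$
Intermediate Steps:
$g = 0$ ($g = \frac{1}{3} - \frac{0 - -3}{9} = \frac{1}{3} - \frac{0 + 3}{9} = \frac{1}{3} - \frac{1}{3} = 0$)
$p{\left(Z,O \right)} = 0$
$m = -1$ ($m = 1 - 2 = -1$)
$o{\left(T \right)} = \frac{4}{5} + \frac{T}{5}$ ($o{\left(T \right)} = \frac{4 + T}{0 + 5} = \frac{4 + T}{5} = \left(4 + T\right) \frac{1}{5} = \frac{4}{5} + \frac{T}{5}$)
$o{\left(m \right)} C{\left(p{\left(-2,7 \right)},105 \right)} = \left(\frac{4}{5} + \frac{1}{5} \left(-1\right)\right) \left(-91\right) = \left(\frac{4}{5} - \frac{1}{5}\right) \left(-91\right) = \frac{3}{5} \left(-91\right) = - \frac{273}{5}$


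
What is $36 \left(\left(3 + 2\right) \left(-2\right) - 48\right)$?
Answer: $-2088$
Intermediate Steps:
$36 \left(\left(3 + 2\right) \left(-2\right) - 48\right) = 36 \left(5 \left(-2\right) - 48\right) = 36 \left(-10 - 48\right) = 36 \left(-58\right) = -2088$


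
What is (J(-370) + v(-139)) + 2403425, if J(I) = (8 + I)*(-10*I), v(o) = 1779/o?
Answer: 147897696/139 ≈ 1.0640e+6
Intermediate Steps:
J(I) = -10*I*(8 + I)
(J(-370) + v(-139)) + 2403425 = (-10*(-370)*(8 - 370) + 1779/(-139)) + 2403425 = (-10*(-370)*(-362) + 1779*(-1/139)) + 2403425 = (-1339400 - 1779/139) + 2403425 = -186178379/139 + 2403425 = 147897696/139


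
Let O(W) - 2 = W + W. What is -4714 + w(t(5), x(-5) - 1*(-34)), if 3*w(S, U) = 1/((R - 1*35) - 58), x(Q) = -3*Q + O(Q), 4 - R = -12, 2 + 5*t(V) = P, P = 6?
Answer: -1088935/231 ≈ -4714.0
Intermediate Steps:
t(V) = ⅘ (t(V) = -⅖ + (⅕)*6 = -⅖ + 6/5 = ⅘)
R = 16 (R = 4 - 1*(-12) = 4 + 12 = 16)
O(W) = 2 + 2*W (O(W) = 2 + (W + W) = 2 + 2*W)
x(Q) = 2 - Q (x(Q) = -3*Q + (2 + 2*Q) = 2 - Q)
w(S, U) = -1/231 (w(S, U) = 1/(3*((16 - 1*35) - 58)) = 1/(3*((16 - 35) - 58)) = 1/(3*(-19 - 58)) = (⅓)/(-77) = (⅓)*(-1/77) = -1/231)
-4714 + w(t(5), x(-5) - 1*(-34)) = -4714 - 1/231 = -1088935/231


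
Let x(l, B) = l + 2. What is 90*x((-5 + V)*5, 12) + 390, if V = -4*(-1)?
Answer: 120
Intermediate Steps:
V = 4
x(l, B) = 2 + l
90*x((-5 + V)*5, 12) + 390 = 90*(2 + (-5 + 4)*5) + 390 = 90*(2 - 1*5) + 390 = 90*(2 - 5) + 390 = 90*(-3) + 390 = -270 + 390 = 120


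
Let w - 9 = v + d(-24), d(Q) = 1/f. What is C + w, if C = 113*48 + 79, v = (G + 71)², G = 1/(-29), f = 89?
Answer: 789515925/74849 ≈ 10548.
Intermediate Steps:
d(Q) = 1/89
G = -1/29 ≈ -0.034483
v = 4235364/841 (v = (-1/29 + 71)² = (2058/29)² = 4235364/841 ≈ 5036.1)
C = 5503 (C = 5424 + 79 = 5503)
w = 377621878/74849 (w = 9 + (4235364/841 + 1/89) = 9 + 376948237/74849 = 377621878/74849 ≈ 5045.1)
C + w = 5503 + 377621878/74849 = 789515925/74849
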